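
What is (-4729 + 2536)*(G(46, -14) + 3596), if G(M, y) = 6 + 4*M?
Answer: -8302698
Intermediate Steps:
(-4729 + 2536)*(G(46, -14) + 3596) = (-4729 + 2536)*((6 + 4*46) + 3596) = -2193*((6 + 184) + 3596) = -2193*(190 + 3596) = -2193*3786 = -8302698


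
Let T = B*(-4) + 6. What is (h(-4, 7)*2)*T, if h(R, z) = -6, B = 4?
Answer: 120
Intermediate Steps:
T = -10 (T = 4*(-4) + 6 = -16 + 6 = -10)
(h(-4, 7)*2)*T = -6*2*(-10) = -12*(-10) = 120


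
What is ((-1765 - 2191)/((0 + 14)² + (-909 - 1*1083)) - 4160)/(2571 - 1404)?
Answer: -1866851/523983 ≈ -3.5628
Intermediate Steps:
((-1765 - 2191)/((0 + 14)² + (-909 - 1*1083)) - 4160)/(2571 - 1404) = (-3956/(14² + (-909 - 1083)) - 4160)/1167 = (-3956/(196 - 1992) - 4160)*(1/1167) = (-3956/(-1796) - 4160)*(1/1167) = (-3956*(-1/1796) - 4160)*(1/1167) = (989/449 - 4160)*(1/1167) = -1866851/449*1/1167 = -1866851/523983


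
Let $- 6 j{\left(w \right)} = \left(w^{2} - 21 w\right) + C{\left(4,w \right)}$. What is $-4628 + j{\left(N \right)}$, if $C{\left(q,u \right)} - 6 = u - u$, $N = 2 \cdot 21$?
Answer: $-4776$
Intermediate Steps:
$N = 42$
$C{\left(q,u \right)} = 6$ ($C{\left(q,u \right)} = 6 + \left(u - u\right) = 6 + 0 = 6$)
$j{\left(w \right)} = -1 - \frac{w^{2}}{6} + \frac{7 w}{2}$ ($j{\left(w \right)} = - \frac{\left(w^{2} - 21 w\right) + 6}{6} = - \frac{6 + w^{2} - 21 w}{6} = -1 - \frac{w^{2}}{6} + \frac{7 w}{2}$)
$-4628 + j{\left(N \right)} = -4628 - \left(-146 + 294\right) = -4628 - 148 = -4776$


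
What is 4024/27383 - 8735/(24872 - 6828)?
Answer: -166581449/494098852 ≈ -0.33714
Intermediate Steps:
4024/27383 - 8735/(24872 - 6828) = 4024*(1/27383) - 8735/18044 = 4024/27383 - 8735*1/18044 = 4024/27383 - 8735/18044 = -166581449/494098852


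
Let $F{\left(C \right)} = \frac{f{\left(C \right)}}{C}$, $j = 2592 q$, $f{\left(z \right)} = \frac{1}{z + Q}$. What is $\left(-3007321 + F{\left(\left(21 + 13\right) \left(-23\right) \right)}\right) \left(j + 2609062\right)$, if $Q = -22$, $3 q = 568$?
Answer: $- \frac{172384934072441477}{18492} \approx -9.3221 \cdot 10^{12}$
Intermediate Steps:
$q = \frac{568}{3}$ ($q = \frac{1}{3} \cdot 568 = \frac{568}{3} \approx 189.33$)
$f{\left(z \right)} = \frac{1}{-22 + z}$ ($f{\left(z \right)} = \frac{1}{z - 22} = \frac{1}{-22 + z}$)
$j = 490752$ ($j = 2592 \cdot \frac{568}{3} = 490752$)
$F{\left(C \right)} = \frac{1}{C \left(-22 + C\right)}$ ($F{\left(C \right)} = \frac{1}{\left(-22 + C\right) C} = \frac{1}{C \left(-22 + C\right)}$)
$\left(-3007321 + F{\left(\left(21 + 13\right) \left(-23\right) \right)}\right) \left(j + 2609062\right) = \left(-3007321 + \frac{1}{\left(21 + 13\right) \left(-23\right) \left(-22 + \left(21 + 13\right) \left(-23\right)\right)}\right) \left(490752 + 2609062\right) = \left(-3007321 + \frac{1}{34 \left(-23\right) \left(-22 + 34 \left(-23\right)\right)}\right) 3099814 = \left(-3007321 + \frac{1}{\left(-782\right) \left(-22 - 782\right)}\right) 3099814 = \left(-3007321 - \frac{1}{782 \left(-804\right)}\right) 3099814 = \left(-3007321 - - \frac{1}{628728}\right) 3099814 = \left(-3007321 + \frac{1}{628728}\right) 3099814 = \left(- \frac{1890786917687}{628728}\right) 3099814 = - \frac{172384934072441477}{18492}$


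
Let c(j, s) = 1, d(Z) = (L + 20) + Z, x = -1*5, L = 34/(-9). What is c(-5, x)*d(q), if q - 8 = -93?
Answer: -619/9 ≈ -68.778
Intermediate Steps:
q = -85 (q = 8 - 93 = -85)
L = -34/9 (L = 34*(-⅑) = -34/9 ≈ -3.7778)
x = -5
d(Z) = 146/9 + Z (d(Z) = (-34/9 + 20) + Z = 146/9 + Z)
c(-5, x)*d(q) = 1*(146/9 - 85) = 1*(-619/9) = -619/9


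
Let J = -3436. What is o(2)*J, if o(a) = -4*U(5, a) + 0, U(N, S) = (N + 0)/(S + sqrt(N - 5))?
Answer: 34360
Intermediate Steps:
U(N, S) = N/(S + sqrt(-5 + N))
o(a) = -20/a (o(a) = -20/(a + sqrt(-5 + 5)) + 0 = -20/(a + sqrt(0)) + 0 = -20/(a + 0) + 0 = -20/a + 0 = -20/a)
o(2)*J = -20/2*(-3436) = -20*1/2*(-3436) = -10*(-3436) = 34360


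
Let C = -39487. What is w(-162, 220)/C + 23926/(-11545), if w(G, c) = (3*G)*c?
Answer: 289625438/455877415 ≈ 0.63531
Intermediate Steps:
w(G, c) = 3*G*c
w(-162, 220)/C + 23926/(-11545) = (3*(-162)*220)/(-39487) + 23926/(-11545) = -106920*(-1/39487) + 23926*(-1/11545) = 106920/39487 - 23926/11545 = 289625438/455877415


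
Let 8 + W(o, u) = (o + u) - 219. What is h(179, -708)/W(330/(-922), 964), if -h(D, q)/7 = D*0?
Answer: 0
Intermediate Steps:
W(o, u) = -227 + o + u (W(o, u) = -8 + ((o + u) - 219) = -8 + (-219 + o + u) = -227 + o + u)
h(D, q) = 0 (h(D, q) = -7*D*0 = -7*0 = 0)
h(179, -708)/W(330/(-922), 964) = 0/(-227 + 330/(-922) + 964) = 0/(-227 + 330*(-1/922) + 964) = 0/(-227 - 165/461 + 964) = 0/(339592/461) = 0*(461/339592) = 0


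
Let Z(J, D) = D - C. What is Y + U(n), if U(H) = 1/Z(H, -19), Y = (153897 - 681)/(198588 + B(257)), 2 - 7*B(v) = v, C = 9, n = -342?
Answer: 3182275/4324012 ≈ 0.73595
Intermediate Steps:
B(v) = 2/7 - v/7
Y = 119168/154429 (Y = (153897 - 681)/(198588 + (2/7 - ⅐*257)) = 153216/(198588 + (2/7 - 257/7)) = 153216/(198588 - 255/7) = 153216/(1389861/7) = 153216*(7/1389861) = 119168/154429 ≈ 0.77167)
Z(J, D) = -9 + D (Z(J, D) = D - 1*9 = D - 9 = -9 + D)
U(H) = -1/28 (U(H) = 1/(-9 - 19) = 1/(-28) = -1/28)
Y + U(n) = 119168/154429 - 1/28 = 3182275/4324012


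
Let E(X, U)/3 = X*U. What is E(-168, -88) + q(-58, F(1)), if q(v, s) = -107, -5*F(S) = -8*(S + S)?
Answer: 44245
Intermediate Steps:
F(S) = 16*S/5 (F(S) = -(-8)*(S + S)/5 = -(-8)*2*S/5 = -(-16)*S/5 = 16*S/5)
E(X, U) = 3*U*X (E(X, U) = 3*(X*U) = 3*(U*X) = 3*U*X)
E(-168, -88) + q(-58, F(1)) = 3*(-88)*(-168) - 107 = 44352 - 107 = 44245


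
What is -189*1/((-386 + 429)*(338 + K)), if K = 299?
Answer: -27/3913 ≈ -0.0069001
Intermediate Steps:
-189*1/((-386 + 429)*(338 + K)) = -189*1/((-386 + 429)*(338 + 299)) = -189/(637*43) = -189/27391 = -189*1/27391 = -27/3913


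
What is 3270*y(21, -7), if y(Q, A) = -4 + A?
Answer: -35970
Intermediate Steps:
3270*y(21, -7) = 3270*(-4 - 7) = 3270*(-11) = -35970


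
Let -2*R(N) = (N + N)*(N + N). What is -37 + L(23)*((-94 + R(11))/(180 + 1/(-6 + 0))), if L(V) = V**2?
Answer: -1106387/1079 ≈ -1025.4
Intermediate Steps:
R(N) = -2*N**2 (R(N) = -(N + N)*(N + N)/2 = -2*N*2*N/2 = -2*N**2)
-37 + L(23)*((-94 + R(11))/(180 + 1/(-6 + 0))) = -37 + 23**2*((-94 - 2*11**2)/(180 + 1/(-6 + 0))) = -37 + 529*((-94 - 2*121)/(180 + 1/(-6))) = -37 + 529*((-94 - 242)/(180 - 1/6)) = -37 + 529*(-336/1079/6) = -37 + 529*(-336*6/1079) = -37 + 529*(-2016/1079) = -37 - 1066464/1079 = -1106387/1079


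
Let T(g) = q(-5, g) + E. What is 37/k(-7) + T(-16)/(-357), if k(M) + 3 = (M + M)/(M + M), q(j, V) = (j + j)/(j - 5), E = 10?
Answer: -13231/714 ≈ -18.531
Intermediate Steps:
q(j, V) = 2*j/(-5 + j) (q(j, V) = (2*j)/(-5 + j) = 2*j/(-5 + j))
k(M) = -2 (k(M) = -3 + (M + M)/(M + M) = -3 + (2*M)/((2*M)) = -3 + (2*M)*(1/(2*M)) = -3 + 1 = -2)
T(g) = 11 (T(g) = 2*(-5)/(-5 - 5) + 10 = 2*(-5)/(-10) + 10 = 2*(-5)*(-⅒) + 10 = 1 + 10 = 11)
37/k(-7) + T(-16)/(-357) = 37/(-2) + 11/(-357) = 37*(-½) + 11*(-1/357) = -37/2 - 11/357 = -13231/714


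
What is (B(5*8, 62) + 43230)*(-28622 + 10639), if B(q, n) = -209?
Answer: -773646643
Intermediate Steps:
(B(5*8, 62) + 43230)*(-28622 + 10639) = (-209 + 43230)*(-28622 + 10639) = 43021*(-17983) = -773646643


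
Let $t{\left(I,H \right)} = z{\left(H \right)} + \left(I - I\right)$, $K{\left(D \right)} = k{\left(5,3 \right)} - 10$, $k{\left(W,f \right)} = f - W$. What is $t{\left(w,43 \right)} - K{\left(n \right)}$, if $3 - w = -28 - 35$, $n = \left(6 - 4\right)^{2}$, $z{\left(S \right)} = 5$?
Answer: $17$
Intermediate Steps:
$n = 4$ ($n = 2^{2} = 4$)
$w = 66$ ($w = 3 - \left(-28 - 35\right) = 3 - -63 = 3 + 63 = 66$)
$K{\left(D \right)} = -12$ ($K{\left(D \right)} = \left(3 - 5\right) - 10 = -2 - 10 = -12$)
$t{\left(I,H \right)} = 5$ ($t{\left(I,H \right)} = 5 + \left(I - I\right) = 5 + 0 = 5$)
$t{\left(w,43 \right)} - K{\left(n \right)} = 5 - -12 = 5 + 12 = 17$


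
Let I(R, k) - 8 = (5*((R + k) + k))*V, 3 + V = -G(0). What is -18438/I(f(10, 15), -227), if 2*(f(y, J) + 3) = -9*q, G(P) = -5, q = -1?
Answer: 18438/4517 ≈ 4.0819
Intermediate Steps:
f(y, J) = 3/2 (f(y, J) = -3 + (-9*(-1))/2 = -3 + (1/2)*9 = -3 + 9/2 = 3/2)
V = 2 (V = -3 - 1*(-5) = -3 + 5 = 2)
I(R, k) = 8 + 10*R + 20*k (I(R, k) = 8 + (5*((R + k) + k))*2 = 8 + (5*(R + 2*k))*2 = 8 + (5*R + 10*k)*2 = 8 + (10*R + 20*k) = 8 + 10*R + 20*k)
-18438/I(f(10, 15), -227) = -18438/(8 + 10*(3/2) + 20*(-227)) = -18438/(8 + 15 - 4540) = -18438/(-4517) = -18438*(-1/4517) = 18438/4517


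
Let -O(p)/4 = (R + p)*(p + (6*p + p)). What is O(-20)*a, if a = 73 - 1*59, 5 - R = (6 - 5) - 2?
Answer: -125440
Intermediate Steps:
R = 6 (R = 5 - ((6 - 5) - 2) = 5 - (1 - 2) = 5 - 1*(-1) = 5 + 1 = 6)
a = 14 (a = 73 - 59 = 14)
O(p) = -32*p*(6 + p) (O(p) = -4*(6 + p)*(p + (6*p + p)) = -4*(6 + p)*(p + 7*p) = -4*(6 + p)*8*p = -32*p*(6 + p))
O(-20)*a = -32*(-20)*(6 - 20)*14 = -32*(-20)*(-14)*14 = -8960*14 = -125440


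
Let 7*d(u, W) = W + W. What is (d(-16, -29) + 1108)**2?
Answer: 59259204/49 ≈ 1.2094e+6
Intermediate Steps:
d(u, W) = 2*W/7 (d(u, W) = (W + W)/7 = (2*W)/7 = 2*W/7)
(d(-16, -29) + 1108)**2 = ((2/7)*(-29) + 1108)**2 = (-58/7 + 1108)**2 = (7698/7)**2 = 59259204/49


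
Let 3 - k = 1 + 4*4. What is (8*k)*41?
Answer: -4592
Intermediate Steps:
k = -14 (k = 3 - (1 + 4*4) = 3 - (1 + 16) = 3 - 1*17 = 3 - 17 = -14)
(8*k)*41 = (8*(-14))*41 = -112*41 = -4592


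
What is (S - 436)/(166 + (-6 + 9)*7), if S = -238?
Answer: -674/187 ≈ -3.6043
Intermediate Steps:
(S - 436)/(166 + (-6 + 9)*7) = (-238 - 436)/(166 + (-6 + 9)*7) = -674/(166 + 3*7) = -674/(166 + 21) = -674/187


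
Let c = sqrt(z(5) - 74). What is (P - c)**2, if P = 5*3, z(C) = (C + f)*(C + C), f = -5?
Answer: (15 - I*sqrt(74))**2 ≈ 151.0 - 258.07*I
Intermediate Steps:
z(C) = 2*C*(-5 + C) (z(C) = (C - 5)*(C + C) = (-5 + C)*(2*C) = 2*C*(-5 + C))
c = I*sqrt(74) (c = sqrt(2*5*(-5 + 5) - 74) = sqrt(2*5*0 - 74) = sqrt(0 - 74) = sqrt(-74) = I*sqrt(74) ≈ 8.6023*I)
P = 15
(P - c)**2 = (15 - I*sqrt(74))**2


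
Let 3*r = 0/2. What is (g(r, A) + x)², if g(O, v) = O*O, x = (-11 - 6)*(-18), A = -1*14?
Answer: 93636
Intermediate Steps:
A = -14
r = 0 (r = (0/2)/3 = (0*(½))/3 = (⅓)*0 = 0)
x = 306 (x = -17*(-18) = 306)
g(O, v) = O²
(g(r, A) + x)² = (0² + 306)² = (0 + 306)² = 306² = 93636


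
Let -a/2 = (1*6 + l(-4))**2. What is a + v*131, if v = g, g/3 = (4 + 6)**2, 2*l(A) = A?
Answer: 39268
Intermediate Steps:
l(A) = A/2
g = 300 (g = 3*(4 + 6)**2 = 3*10**2 = 3*100 = 300)
a = -32 (a = -2*(1*6 + (1/2)*(-4))**2 = -2*(6 - 2)**2 = -2*4**2 = -2*16 = -32)
v = 300
a + v*131 = -32 + 300*131 = -32 + 39300 = 39268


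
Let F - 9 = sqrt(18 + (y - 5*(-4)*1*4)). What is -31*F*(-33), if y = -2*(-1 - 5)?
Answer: 9207 + 1023*sqrt(110) ≈ 19936.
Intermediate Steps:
y = 12 (y = -2*(-6) = 12)
F = 9 + sqrt(110) (F = 9 + sqrt(18 + (12 - 5*(-4)*1*4)) = 9 + sqrt(18 + (12 - (-20)*4)) = 9 + sqrt(18 + (12 - 1*(-80))) = 9 + sqrt(18 + (12 + 80)) = 9 + sqrt(18 + 92) = 9 + sqrt(110) ≈ 19.488)
-31*F*(-33) = -31*(9 + sqrt(110))*(-33) = (-279 - 31*sqrt(110))*(-33) = 9207 + 1023*sqrt(110)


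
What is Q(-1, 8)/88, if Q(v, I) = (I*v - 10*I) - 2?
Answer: -45/44 ≈ -1.0227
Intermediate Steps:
Q(v, I) = -2 - 10*I + I*v (Q(v, I) = (-10*I + I*v) - 2 = -2 - 10*I + I*v)
Q(-1, 8)/88 = (-2 - 10*8 + 8*(-1))/88 = (-2 - 80 - 8)/88 = (1/88)*(-90) = -45/44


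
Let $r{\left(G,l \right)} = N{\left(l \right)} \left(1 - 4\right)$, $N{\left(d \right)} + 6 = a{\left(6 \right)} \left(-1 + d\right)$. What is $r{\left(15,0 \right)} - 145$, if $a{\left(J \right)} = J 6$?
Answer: $-19$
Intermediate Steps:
$a{\left(J \right)} = 6 J$
$N{\left(d \right)} = -42 + 36 d$ ($N{\left(d \right)} = -6 + 6 \cdot 6 \left(-1 + d\right) = -6 + 36 \left(-1 + d\right) = -6 + \left(-36 + 36 d\right) = -42 + 36 d$)
$r{\left(G,l \right)} = 126 - 108 l$ ($r{\left(G,l \right)} = \left(-42 + 36 l\right) \left(1 - 4\right) = \left(-42 + 36 l\right) \left(-3\right) = 126 - 108 l$)
$r{\left(15,0 \right)} - 145 = \left(126 - 0\right) - 145 = \left(126 + 0\right) - 145 = 126 - 145 = -19$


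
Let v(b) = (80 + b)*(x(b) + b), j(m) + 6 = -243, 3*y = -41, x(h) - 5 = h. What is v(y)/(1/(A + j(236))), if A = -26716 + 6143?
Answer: 277619726/9 ≈ 3.0847e+7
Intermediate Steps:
x(h) = 5 + h
y = -41/3 (y = (⅓)*(-41) = -41/3 ≈ -13.667)
j(m) = -249 (j(m) = -6 - 243 = -249)
v(b) = (5 + 2*b)*(80 + b) (v(b) = (80 + b)*((5 + b) + b) = (80 + b)*(5 + 2*b) = (5 + 2*b)*(80 + b))
A = -20573
v(y)/(1/(A + j(236))) = (400 + 2*(-41/3)² + 165*(-41/3))/(1/(-20573 - 249)) = (400 + 2*(1681/9) - 2255)/(1/(-20822)) = (400 + 3362/9 - 2255)/(-1/20822) = -13333/9*(-20822) = 277619726/9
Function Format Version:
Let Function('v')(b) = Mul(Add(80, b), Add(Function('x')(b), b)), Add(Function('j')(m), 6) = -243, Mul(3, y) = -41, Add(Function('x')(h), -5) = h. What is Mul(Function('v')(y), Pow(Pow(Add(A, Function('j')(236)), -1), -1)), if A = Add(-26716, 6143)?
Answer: Rational(277619726, 9) ≈ 3.0847e+7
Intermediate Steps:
Function('x')(h) = Add(5, h)
y = Rational(-41, 3) (y = Mul(Rational(1, 3), -41) = Rational(-41, 3) ≈ -13.667)
Function('j')(m) = -249 (Function('j')(m) = Add(-6, -243) = -249)
Function('v')(b) = Mul(Add(5, Mul(2, b)), Add(80, b)) (Function('v')(b) = Mul(Add(80, b), Add(Add(5, b), b)) = Mul(Add(80, b), Add(5, Mul(2, b))) = Mul(Add(5, Mul(2, b)), Add(80, b)))
A = -20573
Mul(Function('v')(y), Pow(Pow(Add(A, Function('j')(236)), -1), -1)) = Mul(Add(400, Mul(2, Pow(Rational(-41, 3), 2)), Mul(165, Rational(-41, 3))), Pow(Pow(Add(-20573, -249), -1), -1)) = Mul(Add(400, Mul(2, Rational(1681, 9)), -2255), Pow(Pow(-20822, -1), -1)) = Mul(Add(400, Rational(3362, 9), -2255), Pow(Rational(-1, 20822), -1)) = Mul(Rational(-13333, 9), -20822) = Rational(277619726, 9)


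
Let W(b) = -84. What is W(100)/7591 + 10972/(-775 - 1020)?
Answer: -83439232/13625845 ≈ -6.1236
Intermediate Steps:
W(100)/7591 + 10972/(-775 - 1020) = -84/7591 + 10972/(-775 - 1020) = -84*1/7591 + 10972/(-1795) = -84/7591 + 10972*(-1/1795) = -84/7591 - 10972/1795 = -83439232/13625845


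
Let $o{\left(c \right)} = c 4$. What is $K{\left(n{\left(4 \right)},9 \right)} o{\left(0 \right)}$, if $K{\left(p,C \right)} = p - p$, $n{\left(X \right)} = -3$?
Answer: $0$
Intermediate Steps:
$K{\left(p,C \right)} = 0$
$o{\left(c \right)} = 4 c$
$K{\left(n{\left(4 \right)},9 \right)} o{\left(0 \right)} = 0 \cdot 4 \cdot 0 = 0 \cdot 0 = 0$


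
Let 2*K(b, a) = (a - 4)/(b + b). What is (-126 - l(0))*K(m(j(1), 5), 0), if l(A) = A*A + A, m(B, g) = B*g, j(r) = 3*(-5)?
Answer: -42/25 ≈ -1.6800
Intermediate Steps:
j(r) = -15
K(b, a) = (-4 + a)/(4*b) (K(b, a) = ((a - 4)/(b + b))/2 = ((-4 + a)/((2*b)))/2 = ((-4 + a)*(1/(2*b)))/2 = ((-4 + a)/(2*b))/2 = (-4 + a)/(4*b))
l(A) = A + A² (l(A) = A² + A = A + A²)
(-126 - l(0))*K(m(j(1), 5), 0) = (-126 - 0*(1 + 0))*((-4 + 0)/(4*((-15*5)))) = (-126 - 0)*((¼)*(-4)/(-75)) = (-126 - 1*0)*((¼)*(-1/75)*(-4)) = (-126 + 0)*(1/75) = -126*1/75 = -42/25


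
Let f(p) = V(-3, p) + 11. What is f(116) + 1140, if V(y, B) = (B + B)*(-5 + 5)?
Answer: 1151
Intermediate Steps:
V(y, B) = 0 (V(y, B) = (2*B)*0 = 0)
f(p) = 11 (f(p) = 0 + 11 = 11)
f(116) + 1140 = 11 + 1140 = 1151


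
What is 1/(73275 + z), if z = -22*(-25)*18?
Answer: 1/83175 ≈ 1.2023e-5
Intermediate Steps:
z = 9900 (z = 550*18 = 9900)
1/(73275 + z) = 1/(73275 + 9900) = 1/83175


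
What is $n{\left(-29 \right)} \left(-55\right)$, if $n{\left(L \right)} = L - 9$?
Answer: $2090$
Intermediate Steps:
$n{\left(L \right)} = -9 + L$
$n{\left(-29 \right)} \left(-55\right) = \left(-9 - 29\right) \left(-55\right) = \left(-38\right) \left(-55\right) = 2090$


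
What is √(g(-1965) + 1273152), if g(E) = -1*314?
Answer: √1272838 ≈ 1128.2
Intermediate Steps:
g(E) = -314
√(g(-1965) + 1273152) = √(-314 + 1273152) = √1272838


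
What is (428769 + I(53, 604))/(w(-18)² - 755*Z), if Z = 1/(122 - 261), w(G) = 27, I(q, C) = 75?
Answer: 29804658/51043 ≈ 583.91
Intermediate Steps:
Z = -1/139 (Z = 1/(-139) = -1/139 ≈ -0.0071942)
(428769 + I(53, 604))/(w(-18)² - 755*Z) = (428769 + 75)/(27² - 755*(-1/139)) = 428844/(729 + 755/139) = 428844/(102086/139) = 428844*(139/102086) = 29804658/51043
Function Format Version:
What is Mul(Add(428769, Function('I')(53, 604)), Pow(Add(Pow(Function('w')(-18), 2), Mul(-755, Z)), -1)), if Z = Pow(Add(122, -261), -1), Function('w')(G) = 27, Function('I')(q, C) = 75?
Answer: Rational(29804658, 51043) ≈ 583.91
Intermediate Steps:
Z = Rational(-1, 139) (Z = Pow(-139, -1) = Rational(-1, 139) ≈ -0.0071942)
Mul(Add(428769, Function('I')(53, 604)), Pow(Add(Pow(Function('w')(-18), 2), Mul(-755, Z)), -1)) = Mul(Add(428769, 75), Pow(Add(Pow(27, 2), Mul(-755, Rational(-1, 139))), -1)) = Mul(428844, Pow(Add(729, Rational(755, 139)), -1)) = Mul(428844, Pow(Rational(102086, 139), -1)) = Mul(428844, Rational(139, 102086)) = Rational(29804658, 51043)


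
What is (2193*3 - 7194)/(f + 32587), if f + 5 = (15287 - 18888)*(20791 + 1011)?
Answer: 123/15695284 ≈ 7.8367e-6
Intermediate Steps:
f = -78509007 (f = -5 + (15287 - 18888)*(20791 + 1011) = -5 - 3601*21802 = -5 - 78509002 = -78509007)
(2193*3 - 7194)/(f + 32587) = (2193*3 - 7194)/(-78509007 + 32587) = (6579 - 7194)/(-78476420) = -615*(-1/78476420) = 123/15695284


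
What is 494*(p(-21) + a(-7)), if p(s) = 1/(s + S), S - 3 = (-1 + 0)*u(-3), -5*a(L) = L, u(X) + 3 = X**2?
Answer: 40261/60 ≈ 671.02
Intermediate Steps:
u(X) = -3 + X**2
a(L) = -L/5
S = -3 (S = 3 + (-1 + 0)*(-3 + (-3)**2) = 3 - (-3 + 9) = 3 - 1*6 = 3 - 6 = -3)
p(s) = 1/(-3 + s) (p(s) = 1/(s - 3) = 1/(-3 + s))
494*(p(-21) + a(-7)) = 494*(1/(-3 - 21) - 1/5*(-7)) = 494*(1/(-24) + 7/5) = 494*(-1/24 + 7/5) = 494*(163/120) = 40261/60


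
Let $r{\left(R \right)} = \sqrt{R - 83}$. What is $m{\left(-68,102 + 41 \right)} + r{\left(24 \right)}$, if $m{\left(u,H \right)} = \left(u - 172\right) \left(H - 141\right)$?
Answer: $-480 + i \sqrt{59} \approx -480.0 + 7.6811 i$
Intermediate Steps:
$m{\left(u,H \right)} = \left(-172 + u\right) \left(-141 + H\right)$
$r{\left(R \right)} = \sqrt{-83 + R}$
$m{\left(-68,102 + 41 \right)} + r{\left(24 \right)} = \left(24252 - 172 \left(102 + 41\right) - -9588 + \left(102 + 41\right) \left(-68\right)\right) + \sqrt{-83 + 24} = \left(24252 - 24596 + 9588 + 143 \left(-68\right)\right) + \sqrt{-59} = \left(24252 - 24596 + 9588 - 9724\right) + i \sqrt{59} = -480 + i \sqrt{59}$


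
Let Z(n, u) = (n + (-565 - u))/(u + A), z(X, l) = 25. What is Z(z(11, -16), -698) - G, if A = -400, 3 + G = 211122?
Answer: -115904410/549 ≈ -2.1112e+5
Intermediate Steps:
G = 211119 (G = -3 + 211122 = 211119)
Z(n, u) = (-565 + n - u)/(-400 + u) (Z(n, u) = (n + (-565 - u))/(u - 400) = (-565 + n - u)/(-400 + u))
Z(z(11, -16), -698) - G = (-565 + 25 - 1*(-698))/(-400 - 698) - 1*211119 = (-565 + 25 + 698)/(-1098) - 211119 = -1/1098*158 - 211119 = -79/549 - 211119 = -115904410/549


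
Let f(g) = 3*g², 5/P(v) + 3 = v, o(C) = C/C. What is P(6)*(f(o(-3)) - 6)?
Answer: -5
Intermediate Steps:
o(C) = 1
P(v) = 5/(-3 + v)
P(6)*(f(o(-3)) - 6) = (5/(-3 + 6))*(3*1² - 6) = (5/3)*(3*1 - 6) = (5*(⅓))*(3 - 6) = (5/3)*(-3) = -5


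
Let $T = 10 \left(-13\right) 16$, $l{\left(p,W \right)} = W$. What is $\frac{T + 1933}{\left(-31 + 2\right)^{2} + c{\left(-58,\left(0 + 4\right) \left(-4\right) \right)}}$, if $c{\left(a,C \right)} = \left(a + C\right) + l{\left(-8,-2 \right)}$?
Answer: $- \frac{49}{255} \approx -0.19216$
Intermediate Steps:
$T = -2080$ ($T = \left(-130\right) 16 = -2080$)
$c{\left(a,C \right)} = -2 + C + a$ ($c{\left(a,C \right)} = \left(a + C\right) - 2 = \left(C + a\right) - 2 = -2 + C + a$)
$\frac{T + 1933}{\left(-31 + 2\right)^{2} + c{\left(-58,\left(0 + 4\right) \left(-4\right) \right)}} = \frac{-2080 + 1933}{\left(-31 + 2\right)^{2} - \left(60 - \left(0 + 4\right) \left(-4\right)\right)} = - \frac{147}{\left(-29\right)^{2} - 76} = - \frac{147}{841 - 76} = - \frac{147}{765} = \left(-147\right) \frac{1}{765} = - \frac{49}{255}$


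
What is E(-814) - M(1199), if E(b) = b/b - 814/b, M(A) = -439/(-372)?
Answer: 305/372 ≈ 0.81989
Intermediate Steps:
M(A) = 439/372 (M(A) = -439*(-1/372) = 439/372)
E(b) = 1 - 814/b
E(-814) - M(1199) = (-814 - 814)/(-814) - 1*439/372 = -1/814*(-1628) - 439/372 = 2 - 439/372 = 305/372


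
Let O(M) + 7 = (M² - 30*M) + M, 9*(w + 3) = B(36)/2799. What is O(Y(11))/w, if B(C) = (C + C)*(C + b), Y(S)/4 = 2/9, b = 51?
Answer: 805801/69309 ≈ 11.626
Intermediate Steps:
Y(S) = 8/9 (Y(S) = 4*(2/9) = 8/9)
B(C) = 2*C*(51 + C) (B(C) = (C + C)*(C + 51) = (2*C)*(51 + C) = 2*C*(51 + C))
w = -2567/933 (w = -3 + ((2*36*(51 + 36))/2799)/9 = -3 + ((2*36*87)*(1/2799))/9 = -3 + (6264*(1/2799))/9 = -3 + (⅑)*(696/311) = -3 + 232/933 = -2567/933 ≈ -2.7513)
O(M) = -7 + M² - 29*M (O(M) = -7 + ((M² - 30*M) + M) = -7 + (M² - 29*M) = -7 + M² - 29*M)
O(Y(11))/w = (-7 + (8/9)² - 29*8/9)/(-2567/933) = (-7 + 64/81 - 232/9)*(-933/2567) = -2591/81*(-933/2567) = 805801/69309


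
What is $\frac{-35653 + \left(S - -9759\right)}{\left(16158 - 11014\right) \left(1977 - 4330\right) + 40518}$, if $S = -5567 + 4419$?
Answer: $\frac{13521}{6031657} \approx 0.0022417$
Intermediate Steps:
$S = -1148$
$\frac{-35653 + \left(S - -9759\right)}{\left(16158 - 11014\right) \left(1977 - 4330\right) + 40518} = \frac{-35653 - -8611}{\left(16158 - 11014\right) \left(1977 - 4330\right) + 40518} = \frac{-35653 + \left(-1148 + 9759\right)}{5144 \left(-2353\right) + 40518} = \frac{-35653 + 8611}{-12103832 + 40518} = - \frac{27042}{-12063314} = \left(-27042\right) \left(- \frac{1}{12063314}\right) = \frac{13521}{6031657}$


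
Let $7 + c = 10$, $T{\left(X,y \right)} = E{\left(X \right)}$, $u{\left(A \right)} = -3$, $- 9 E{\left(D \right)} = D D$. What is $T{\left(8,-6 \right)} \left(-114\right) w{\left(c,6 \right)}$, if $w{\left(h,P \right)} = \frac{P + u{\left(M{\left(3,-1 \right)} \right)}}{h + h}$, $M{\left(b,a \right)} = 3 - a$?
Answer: $\frac{1216}{3} \approx 405.33$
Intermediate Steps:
$E{\left(D \right)} = - \frac{D^{2}}{9}$ ($E{\left(D \right)} = - \frac{D D}{9} = - \frac{D^{2}}{9}$)
$T{\left(X,y \right)} = - \frac{X^{2}}{9}$
$c = 3$ ($c = -7 + 10 = 3$)
$w{\left(h,P \right)} = \frac{-3 + P}{2 h}$ ($w{\left(h,P \right)} = \frac{P - 3}{h + h} = \frac{-3 + P}{2 h}$)
$T{\left(8,-6 \right)} \left(-114\right) w{\left(c,6 \right)} = - \frac{8^{2}}{9} \left(-114\right) \frac{-3 + 6}{2 \cdot 3} = \left(- \frac{1}{9}\right) 64 \left(-114\right) \frac{1}{2} \cdot \frac{1}{3} \cdot 3 = \left(- \frac{64}{9}\right) \left(-114\right) \frac{1}{2} = \frac{2432}{3} \cdot \frac{1}{2} = \frac{1216}{3}$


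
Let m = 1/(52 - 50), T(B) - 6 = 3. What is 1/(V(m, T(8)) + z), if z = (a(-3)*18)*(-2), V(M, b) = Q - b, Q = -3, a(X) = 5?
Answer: -1/192 ≈ -0.0052083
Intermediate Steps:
T(B) = 9 (T(B) = 6 + 3 = 9)
m = 1/2 ≈ 0.50000
V(M, b) = -3 - b
z = -180 (z = (5*18)*(-2) = 90*(-2) = -180)
1/(V(m, T(8)) + z) = 1/((-3 - 1*9) - 180) = 1/((-3 - 9) - 180) = 1/(-12 - 180) = 1/(-192) = -1/192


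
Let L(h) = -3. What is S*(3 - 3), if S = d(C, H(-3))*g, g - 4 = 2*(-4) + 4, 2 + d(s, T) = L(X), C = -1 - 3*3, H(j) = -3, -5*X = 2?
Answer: 0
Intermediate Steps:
X = -⅖ (X = -⅕*2 = -⅖ ≈ -0.40000)
C = -10 (C = -1 - 9 = -10)
d(s, T) = -5 (d(s, T) = -2 - 3 = -5)
g = 0 (g = 4 + (2*(-4) + 4) = 4 + (-8 + 4) = 4 - 4 = 0)
S = 0 (S = -5*0 = 0)
S*(3 - 3) = 0*(3 - 3) = 0*0 = 0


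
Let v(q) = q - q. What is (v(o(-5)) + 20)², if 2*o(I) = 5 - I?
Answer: 400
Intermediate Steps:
o(I) = 5/2 - I/2 (o(I) = (5 - I)/2 = 5/2 - I/2)
v(q) = 0
(v(o(-5)) + 20)² = (0 + 20)² = 20² = 400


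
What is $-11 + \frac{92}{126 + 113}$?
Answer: $- \frac{2537}{239} \approx -10.615$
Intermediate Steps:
$-11 + \frac{92}{126 + 113} = -11 + \frac{92}{239} = - \frac{2537}{239}$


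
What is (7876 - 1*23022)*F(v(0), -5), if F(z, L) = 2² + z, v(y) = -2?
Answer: -30292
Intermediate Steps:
F(z, L) = 4 + z
(7876 - 1*23022)*F(v(0), -5) = (7876 - 1*23022)*(4 - 2) = (7876 - 23022)*2 = -15146*2 = -30292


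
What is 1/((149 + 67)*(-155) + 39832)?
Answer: 1/6352 ≈ 0.00015743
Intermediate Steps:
1/((149 + 67)*(-155) + 39832) = 1/(216*(-155) + 39832) = 1/(-33480 + 39832) = 1/6352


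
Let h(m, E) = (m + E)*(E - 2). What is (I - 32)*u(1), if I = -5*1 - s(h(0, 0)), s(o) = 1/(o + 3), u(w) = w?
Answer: -112/3 ≈ -37.333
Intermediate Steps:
h(m, E) = (-2 + E)*(E + m) (h(m, E) = (E + m)*(-2 + E) = (-2 + E)*(E + m))
s(o) = 1/(3 + o)
I = -16/3 (I = -5*1 - 1/(3 + (0² - 2*0 - 2*0 + 0*0)) = -5 - 1/(3 + (0 + 0 + 0 + 0)) = -5 - 1/(3 + 0) = -5 - 1/3 = -5 - 1*⅓ = -5 - ⅓ = -16/3 ≈ -5.3333)
(I - 32)*u(1) = (-16/3 - 32)*1 = -112/3*1 = -112/3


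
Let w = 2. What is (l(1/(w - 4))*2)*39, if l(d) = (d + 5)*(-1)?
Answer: -351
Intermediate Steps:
l(d) = -5 - d (l(d) = (5 + d)*(-1) = -5 - d)
(l(1/(w - 4))*2)*39 = ((-5 - 1/(2 - 4))*2)*39 = ((-5 - 1/(-2))*2)*39 = ((-5 - 1*(-1/2))*2)*39 = ((-5 + 1/2)*2)*39 = -9/2*2*39 = -9*39 = -351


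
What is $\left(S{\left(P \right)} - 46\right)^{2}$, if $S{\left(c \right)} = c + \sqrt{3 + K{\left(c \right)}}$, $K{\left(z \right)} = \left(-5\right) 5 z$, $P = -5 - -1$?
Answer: $\left(50 - \sqrt{103}\right)^{2} \approx 1588.1$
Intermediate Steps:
$P = -4$ ($P = -5 + 1 = -4$)
$K{\left(z \right)} = - 25 z$
$S{\left(c \right)} = c + \sqrt{3 - 25 c}$
$\left(S{\left(P \right)} - 46\right)^{2} = \left(\left(-4 + \sqrt{3 - -100}\right) - 46\right)^{2} = \left(\left(-4 + \sqrt{3 + 100}\right) - 46\right)^{2} = \left(\left(-4 + \sqrt{103}\right) - 46\right)^{2} = \left(-50 + \sqrt{103}\right)^{2}$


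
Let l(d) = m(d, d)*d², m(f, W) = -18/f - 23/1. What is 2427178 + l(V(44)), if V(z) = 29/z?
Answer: 4698974297/1936 ≈ 2.4272e+6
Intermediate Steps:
m(f, W) = -23 - 18/f (m(f, W) = -18/f - 23*1 = -18/f - 23 = -23 - 18/f)
l(d) = d²*(-23 - 18/d) (l(d) = (-23 - 18/d)*d² = d²*(-23 - 18/d))
2427178 + l(V(44)) = 2427178 - 29/44*(18 + 23*(29/44)) = 2427178 - 29*(1/44)*(18 + 23*(29*(1/44))) = 2427178 - 1*29/44*(18 + 23*(29/44)) = 2427178 - 1*29/44*(18 + 667/44) = 2427178 - 1*29/44*1459/44 = 2427178 - 42311/1936 = 4698974297/1936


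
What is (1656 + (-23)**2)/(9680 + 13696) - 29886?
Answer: -698612951/23376 ≈ -29886.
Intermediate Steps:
(1656 + (-23)**2)/(9680 + 13696) - 29886 = (1656 + 529)/23376 - 29886 = 2185*(1/23376) - 29886 = 2185/23376 - 29886 = -698612951/23376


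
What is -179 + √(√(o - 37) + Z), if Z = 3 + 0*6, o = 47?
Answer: -179 + √(3 + √10) ≈ -176.52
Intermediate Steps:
Z = 3 (Z = 3 + 0 = 3)
-179 + √(√(o - 37) + Z) = -179 + √(√(47 - 37) + 3) = -179 + √(√10 + 3) = -179 + √(3 + √10)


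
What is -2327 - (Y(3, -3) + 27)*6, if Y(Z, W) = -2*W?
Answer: -2525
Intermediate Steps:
-2327 - (Y(3, -3) + 27)*6 = -2327 - (-2*(-3) + 27)*6 = -2327 - (6 + 27)*6 = -2327 - 33*6 = -2327 - 1*198 = -2327 - 198 = -2525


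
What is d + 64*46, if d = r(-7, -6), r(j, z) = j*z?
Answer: 2986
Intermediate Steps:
d = 42 (d = -7*(-6) = 42)
d + 64*46 = 42 + 64*46 = 42 + 2944 = 2986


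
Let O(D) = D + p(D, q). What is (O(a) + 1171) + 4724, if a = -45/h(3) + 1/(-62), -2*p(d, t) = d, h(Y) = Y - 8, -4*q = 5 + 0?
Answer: 731537/124 ≈ 5899.5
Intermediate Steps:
q = -5/4 (q = -(5 + 0)/4 = -¼*5 = -5/4 ≈ -1.2500)
h(Y) = -8 + Y
p(d, t) = -d/2
a = 557/62 (a = -45/(-8 + 3) + 1/(-62) = -45/(-5) + 1*(-1/62) = -45*(-⅕) - 1/62 = 9 - 1/62 = 557/62 ≈ 8.9839)
O(D) = D/2 (O(D) = D - D/2 = D/2)
(O(a) + 1171) + 4724 = ((½)*(557/62) + 1171) + 4724 = (557/124 + 1171) + 4724 = 145761/124 + 4724 = 731537/124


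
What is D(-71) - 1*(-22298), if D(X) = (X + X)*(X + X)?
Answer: 42462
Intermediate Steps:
D(X) = 4*X² (D(X) = (2*X)*(2*X) = 4*X²)
D(-71) - 1*(-22298) = 4*(-71)² - 1*(-22298) = 4*5041 + 22298 = 20164 + 22298 = 42462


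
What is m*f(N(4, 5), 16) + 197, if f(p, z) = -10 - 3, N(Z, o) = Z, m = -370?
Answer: 5007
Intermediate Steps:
f(p, z) = -13
m*f(N(4, 5), 16) + 197 = -370*(-13) + 197 = 4810 + 197 = 5007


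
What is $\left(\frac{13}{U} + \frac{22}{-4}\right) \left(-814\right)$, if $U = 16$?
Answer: $\frac{30525}{8} \approx 3815.6$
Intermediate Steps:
$\left(\frac{13}{U} + \frac{22}{-4}\right) \left(-814\right) = \left(\frac{13}{16} + \frac{22}{-4}\right) \left(-814\right) = \left(13 \cdot \frac{1}{16} + 22 \left(- \frac{1}{4}\right)\right) \left(-814\right) = \left(\frac{13}{16} - \frac{11}{2}\right) \left(-814\right) = \left(- \frac{75}{16}\right) \left(-814\right) = \frac{30525}{8}$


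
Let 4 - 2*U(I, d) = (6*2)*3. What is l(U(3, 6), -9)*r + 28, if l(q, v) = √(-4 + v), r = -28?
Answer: 28 - 28*I*√13 ≈ 28.0 - 100.96*I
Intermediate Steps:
U(I, d) = -16 (U(I, d) = 2 - 6*2*3/2 = 2 - 6*3 = 2 - ½*36 = 2 - 18 = -16)
l(U(3, 6), -9)*r + 28 = √(-4 - 9)*(-28) + 28 = √(-13)*(-28) + 28 = (I*√13)*(-28) + 28 = -28*I*√13 + 28 = 28 - 28*I*√13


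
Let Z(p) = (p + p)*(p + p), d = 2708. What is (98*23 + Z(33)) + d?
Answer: 9318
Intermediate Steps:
Z(p) = 4*p**2 (Z(p) = (2*p)*(2*p) = 4*p**2)
(98*23 + Z(33)) + d = (98*23 + 4*33**2) + 2708 = (2254 + 4*1089) + 2708 = (2254 + 4356) + 2708 = 6610 + 2708 = 9318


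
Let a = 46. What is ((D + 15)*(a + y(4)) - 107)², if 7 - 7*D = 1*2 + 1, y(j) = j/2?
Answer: 20097289/49 ≈ 4.1015e+5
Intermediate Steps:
y(j) = j/2 (y(j) = j*(½) = j/2)
D = 4/7 (D = 1 - (1*2 + 1)/7 = 1 - (2 + 1)/7 = 1 - ⅐*3 = 1 - 3/7 = 4/7 ≈ 0.57143)
((D + 15)*(a + y(4)) - 107)² = ((4/7 + 15)*(46 + (½)*4) - 107)² = (109*(46 + 2)/7 - 107)² = ((109/7)*48 - 107)² = (5232/7 - 107)² = (4483/7)² = 20097289/49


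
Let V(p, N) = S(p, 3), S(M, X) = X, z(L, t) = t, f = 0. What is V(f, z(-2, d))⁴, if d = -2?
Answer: 81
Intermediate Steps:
V(p, N) = 3
V(f, z(-2, d))⁴ = 3⁴ = 81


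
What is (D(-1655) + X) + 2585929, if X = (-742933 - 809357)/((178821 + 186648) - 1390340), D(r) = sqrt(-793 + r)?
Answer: 2650245192449/1024871 + 12*I*sqrt(17) ≈ 2.5859e+6 + 49.477*I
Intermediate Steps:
X = 1552290/1024871 (X = -1552290/(365469 - 1390340) = -1552290/(-1024871) = -1552290*(-1/1024871) = 1552290/1024871 ≈ 1.5146)
(D(-1655) + X) + 2585929 = (sqrt(-793 - 1655) + 1552290/1024871) + 2585929 = (sqrt(-2448) + 1552290/1024871) + 2585929 = (12*I*sqrt(17) + 1552290/1024871) + 2585929 = (1552290/1024871 + 12*I*sqrt(17)) + 2585929 = 2650245192449/1024871 + 12*I*sqrt(17)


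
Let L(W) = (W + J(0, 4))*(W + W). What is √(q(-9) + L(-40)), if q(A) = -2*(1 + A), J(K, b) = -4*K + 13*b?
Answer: 4*I*√59 ≈ 30.725*I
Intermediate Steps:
q(A) = -2 - 2*A
L(W) = 2*W*(52 + W) (L(W) = (W + (-4*0 + 13*4))*(W + W) = (W + (0 + 52))*(2*W) = (W + 52)*(2*W) = (52 + W)*(2*W) = 2*W*(52 + W))
√(q(-9) + L(-40)) = √((-2 - 2*(-9)) + 2*(-40)*(52 - 40)) = √((-2 + 18) + 2*(-40)*12) = √(16 - 960) = √(-944) = 4*I*√59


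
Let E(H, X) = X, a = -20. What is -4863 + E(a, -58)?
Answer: -4921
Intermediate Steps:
-4863 + E(a, -58) = -4863 - 58 = -4921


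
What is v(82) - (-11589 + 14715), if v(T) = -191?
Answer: -3317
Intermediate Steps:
v(82) - (-11589 + 14715) = -191 - (-11589 + 14715) = -191 - 1*3126 = -191 - 3126 = -3317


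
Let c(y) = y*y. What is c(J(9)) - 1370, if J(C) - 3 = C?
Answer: -1226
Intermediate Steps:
J(C) = 3 + C
c(y) = y**2
c(J(9)) - 1370 = (3 + 9)**2 - 1370 = 12**2 - 1370 = 144 - 1370 = -1226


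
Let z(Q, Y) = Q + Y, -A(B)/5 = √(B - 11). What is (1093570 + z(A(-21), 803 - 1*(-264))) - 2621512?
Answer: -1526875 - 20*I*√2 ≈ -1.5269e+6 - 28.284*I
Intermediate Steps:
A(B) = -5*√(-11 + B) (A(B) = -5*√(B - 11) = -5*√(-11 + B))
(1093570 + z(A(-21), 803 - 1*(-264))) - 2621512 = (1093570 + (-5*√(-11 - 21) + (803 - 1*(-264)))) - 2621512 = (1093570 + (-20*I*√2 + (803 + 264))) - 2621512 = (1093570 + (-20*I*√2 + 1067)) - 2621512 = (1093570 + (1067 - 20*I*√2)) - 2621512 = (1094637 - 20*I*√2) - 2621512 = -1526875 - 20*I*√2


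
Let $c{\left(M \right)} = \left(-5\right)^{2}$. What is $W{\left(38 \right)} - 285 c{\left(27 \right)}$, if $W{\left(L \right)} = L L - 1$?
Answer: $-5682$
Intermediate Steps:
$W{\left(L \right)} = -1 + L^{2}$ ($W{\left(L \right)} = L^{2} - 1 = -1 + L^{2}$)
$c{\left(M \right)} = 25$
$W{\left(38 \right)} - 285 c{\left(27 \right)} = \left(-1 + 38^{2}\right) - 7125 = \left(-1 + 1444\right) - 7125 = 1443 - 7125 = -5682$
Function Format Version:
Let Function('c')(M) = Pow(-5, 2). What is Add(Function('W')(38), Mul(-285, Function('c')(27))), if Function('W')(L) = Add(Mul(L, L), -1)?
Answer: -5682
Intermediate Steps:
Function('W')(L) = Add(-1, Pow(L, 2)) (Function('W')(L) = Add(Pow(L, 2), -1) = Add(-1, Pow(L, 2)))
Function('c')(M) = 25
Add(Function('W')(38), Mul(-285, Function('c')(27))) = Add(Add(-1, Pow(38, 2)), Mul(-285, 25)) = Add(Add(-1, 1444), -7125) = Add(1443, -7125) = -5682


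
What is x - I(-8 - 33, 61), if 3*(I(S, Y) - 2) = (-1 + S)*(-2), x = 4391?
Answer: 4361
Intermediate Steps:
I(S, Y) = 8/3 - 2*S/3 (I(S, Y) = 2 + ((-1 + S)*(-2))/3 = 2 + (2 - 2*S)/3 = 2 + (⅔ - 2*S/3) = 8/3 - 2*S/3)
x - I(-8 - 33, 61) = 4391 - (8/3 - 2*(-8 - 33)/3) = 4391 - (8/3 - ⅔*(-41)) = 4391 - (8/3 + 82/3) = 4391 - 1*30 = 4391 - 30 = 4361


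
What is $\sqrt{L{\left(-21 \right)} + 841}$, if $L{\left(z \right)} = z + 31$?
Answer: $\sqrt{851} \approx 29.172$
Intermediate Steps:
$L{\left(z \right)} = 31 + z$
$\sqrt{L{\left(-21 \right)} + 841} = \sqrt{\left(31 - 21\right) + 841} = \sqrt{10 + 841} = \sqrt{851}$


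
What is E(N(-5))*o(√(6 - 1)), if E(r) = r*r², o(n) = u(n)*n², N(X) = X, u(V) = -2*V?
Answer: 1250*√5 ≈ 2795.1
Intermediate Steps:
o(n) = -2*n³ (o(n) = (-2*n)*n² = -2*n³)
E(r) = r³
E(N(-5))*o(√(6 - 1)) = (-5)³*(-2*(6 - 1)^(3/2)) = -(-250)*(√5)³ = -(-250)*5*√5 = -(-1250)*√5 = 1250*√5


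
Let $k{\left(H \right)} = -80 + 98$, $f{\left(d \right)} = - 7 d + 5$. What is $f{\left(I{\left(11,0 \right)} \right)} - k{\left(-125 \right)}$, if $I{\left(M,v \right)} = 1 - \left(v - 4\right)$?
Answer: $-48$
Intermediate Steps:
$I{\left(M,v \right)} = 5 - v$ ($I{\left(M,v \right)} = 1 - \left(-4 + v\right) = 5 - v$)
$f{\left(d \right)} = 5 - 7 d$
$k{\left(H \right)} = 18$
$f{\left(I{\left(11,0 \right)} \right)} - k{\left(-125 \right)} = \left(5 - 7 \left(5 - 0\right)\right) - 18 = \left(5 - 7 \left(5 + 0\right)\right) - 18 = \left(5 - 35\right) - 18 = -30 - 18 = -48$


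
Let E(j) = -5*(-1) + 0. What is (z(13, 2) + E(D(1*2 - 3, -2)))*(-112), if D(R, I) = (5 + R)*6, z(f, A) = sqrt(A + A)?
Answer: -784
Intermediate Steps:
z(f, A) = sqrt(2)*sqrt(A) (z(f, A) = sqrt(2*A) = sqrt(2)*sqrt(A))
D(R, I) = 30 + 6*R
E(j) = 5 (E(j) = 5 + 0 = 5)
(z(13, 2) + E(D(1*2 - 3, -2)))*(-112) = (sqrt(2)*sqrt(2) + 5)*(-112) = (2 + 5)*(-112) = 7*(-112) = -784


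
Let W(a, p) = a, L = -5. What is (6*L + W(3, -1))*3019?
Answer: -81513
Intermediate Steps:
(6*L + W(3, -1))*3019 = (6*(-5) + 3)*3019 = (-30 + 3)*3019 = -27*3019 = -81513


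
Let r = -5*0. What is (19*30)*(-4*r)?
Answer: 0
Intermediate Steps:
r = 0
(19*30)*(-4*r) = (19*30)*(-4*0) = 570*0 = 0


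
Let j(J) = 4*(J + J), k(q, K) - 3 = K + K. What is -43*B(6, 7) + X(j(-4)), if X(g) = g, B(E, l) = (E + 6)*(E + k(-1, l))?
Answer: -11900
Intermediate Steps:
k(q, K) = 3 + 2*K (k(q, K) = 3 + (K + K) = 3 + 2*K)
j(J) = 8*J (j(J) = 4*(2*J) = 8*J)
B(E, l) = (6 + E)*(3 + E + 2*l) (B(E, l) = (E + 6)*(E + (3 + 2*l)) = (6 + E)*(3 + E + 2*l))
-43*B(6, 7) + X(j(-4)) = -43*(18 + 6² + 9*6 + 12*7 + 2*6*7) + 8*(-4) = -43*(18 + 36 + 54 + 84 + 84) - 32 = -43*276 - 32 = -11868 - 32 = -11900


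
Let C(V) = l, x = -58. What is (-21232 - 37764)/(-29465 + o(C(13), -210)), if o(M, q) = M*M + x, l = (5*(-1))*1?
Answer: 2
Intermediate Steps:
l = -5 (l = -5*1 = -5)
C(V) = -5
o(M, q) = -58 + M² (o(M, q) = M*M - 58 = M² - 58 = -58 + M²)
(-21232 - 37764)/(-29465 + o(C(13), -210)) = (-21232 - 37764)/(-29465 + (-58 + (-5)²)) = -58996/(-29465 + (-58 + 25)) = -58996/(-29465 - 33) = -58996/(-29498) = -58996*(-1/29498) = 2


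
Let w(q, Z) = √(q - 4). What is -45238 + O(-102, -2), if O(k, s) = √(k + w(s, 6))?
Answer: -45238 + √(-102 + I*√6) ≈ -45238.0 + 10.1*I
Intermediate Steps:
w(q, Z) = √(-4 + q)
O(k, s) = √(k + √(-4 + s))
-45238 + O(-102, -2) = -45238 + √(-102 + √(-4 - 2)) = -45238 + √(-102 + √(-6)) = -45238 + √(-102 + I*√6)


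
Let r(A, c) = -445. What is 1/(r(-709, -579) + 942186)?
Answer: 1/941741 ≈ 1.0619e-6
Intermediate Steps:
1/(r(-709, -579) + 942186) = 1/(-445 + 942186) = 1/941741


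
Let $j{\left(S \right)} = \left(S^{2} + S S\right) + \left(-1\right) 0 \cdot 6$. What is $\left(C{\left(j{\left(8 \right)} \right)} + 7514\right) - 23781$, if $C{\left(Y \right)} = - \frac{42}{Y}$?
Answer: $- \frac{1041109}{64} \approx -16267.0$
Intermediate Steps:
$j{\left(S \right)} = 2 S^{2}$ ($j{\left(S \right)} = \left(S^{2} + S^{2}\right) + 0 \cdot 6 = 2 S^{2} + 0 = 2 S^{2}$)
$\left(C{\left(j{\left(8 \right)} \right)} + 7514\right) - 23781 = \left(- \frac{42}{2 \cdot 8^{2}} + 7514\right) - 23781 = \left(- \frac{42}{2 \cdot 64} + 7514\right) - 23781 = \left(- \frac{42}{128} + 7514\right) - 23781 = \left(\left(-42\right) \frac{1}{128} + 7514\right) - 23781 = \left(- \frac{21}{64} + 7514\right) - 23781 = \frac{480875}{64} - 23781 = - \frac{1041109}{64}$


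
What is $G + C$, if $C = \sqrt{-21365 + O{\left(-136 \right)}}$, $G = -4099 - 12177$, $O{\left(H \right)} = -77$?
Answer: $-16276 + i \sqrt{21442} \approx -16276.0 + 146.43 i$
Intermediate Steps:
$G = -16276$
$C = i \sqrt{21442}$ ($C = \sqrt{-21365 - 77} = \sqrt{-21442} = i \sqrt{21442} \approx 146.43 i$)
$G + C = -16276 + i \sqrt{21442}$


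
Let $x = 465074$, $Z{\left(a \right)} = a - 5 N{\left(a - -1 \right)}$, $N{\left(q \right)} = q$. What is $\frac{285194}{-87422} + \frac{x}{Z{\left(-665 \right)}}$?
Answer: $\frac{19950254579}{116052705} \approx 171.91$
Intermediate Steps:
$Z{\left(a \right)} = -5 - 4 a$ ($Z{\left(a \right)} = a - 5 \left(a - -1\right) = a - 5 \left(a + 1\right) = a - 5 \left(1 + a\right) = a - \left(5 + 5 a\right) = -5 - 4 a$)
$\frac{285194}{-87422} + \frac{x}{Z{\left(-665 \right)}} = \frac{285194}{-87422} + \frac{465074}{-5 - -2660} = 285194 \left(- \frac{1}{87422}\right) + \frac{465074}{-5 + 2660} = - \frac{142597}{43711} + \frac{465074}{2655} = \frac{19950254579}{116052705}$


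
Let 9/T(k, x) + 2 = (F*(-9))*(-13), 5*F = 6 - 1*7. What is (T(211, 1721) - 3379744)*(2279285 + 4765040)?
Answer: -3023618241400225/127 ≈ -2.3808e+13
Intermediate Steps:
F = -⅕ (F = (6 - 1*7)/5 = (6 - 7)/5 = (⅕)*(-1) = -⅕ ≈ -0.20000)
T(k, x) = -45/127 (T(k, x) = 9/(-2 - ⅕*(-9)*(-13)) = 9/(-2 + (9/5)*(-13)) = 9/(-2 - 117/5) = 9/(-127/5) = 9*(-5/127) = -45/127)
(T(211, 1721) - 3379744)*(2279285 + 4765040) = (-45/127 - 3379744)*(2279285 + 4765040) = -429227533/127*7044325 = -3023618241400225/127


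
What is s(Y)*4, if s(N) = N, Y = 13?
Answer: 52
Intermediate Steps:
s(Y)*4 = 13*4 = 52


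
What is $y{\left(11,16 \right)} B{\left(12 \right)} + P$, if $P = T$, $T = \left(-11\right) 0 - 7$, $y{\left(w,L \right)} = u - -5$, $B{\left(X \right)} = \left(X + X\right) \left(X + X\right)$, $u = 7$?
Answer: $6905$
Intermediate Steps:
$B{\left(X \right)} = 4 X^{2}$ ($B{\left(X \right)} = 2 X 2 X = 4 X^{2}$)
$y{\left(w,L \right)} = 12$ ($y{\left(w,L \right)} = 7 - -5 = 7 + 5 = 12$)
$T = -7$ ($T = 0 - 7 = -7$)
$P = -7$
$y{\left(11,16 \right)} B{\left(12 \right)} + P = 12 \cdot 4 \cdot 12^{2} - 7 = 12 \cdot 4 \cdot 144 - 7 = 12 \cdot 576 - 7 = 6912 - 7 = 6905$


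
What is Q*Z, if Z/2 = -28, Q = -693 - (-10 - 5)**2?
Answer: 51408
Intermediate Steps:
Q = -918 (Q = -693 - 1*(-15)**2 = -693 - 1*225 = -693 - 225 = -918)
Z = -56 (Z = 2*(-28) = -56)
Q*Z = -918*(-56) = 51408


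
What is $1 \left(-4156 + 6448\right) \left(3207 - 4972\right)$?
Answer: $-4045380$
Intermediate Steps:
$1 \left(-4156 + 6448\right) \left(3207 - 4972\right) = 1 \cdot 2292 \left(-1765\right) = 1 \left(-4045380\right) = -4045380$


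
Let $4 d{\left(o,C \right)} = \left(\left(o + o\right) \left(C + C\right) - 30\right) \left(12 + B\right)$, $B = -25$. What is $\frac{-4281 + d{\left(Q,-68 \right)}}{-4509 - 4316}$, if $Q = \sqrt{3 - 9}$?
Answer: $\frac{8367}{17650} - \frac{884 i \sqrt{6}}{8825} \approx 0.47405 - 0.24537 i$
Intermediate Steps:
$Q = i \sqrt{6}$ ($Q = \sqrt{-6} = i \sqrt{6} \approx 2.4495 i$)
$d{\left(o,C \right)} = \frac{195}{2} - 13 C o$ ($d{\left(o,C \right)} = \frac{\left(\left(o + o\right) \left(C + C\right) - 30\right) \left(12 - 25\right)}{4} = \frac{\left(2 o 2 C - 30\right) \left(-13\right)}{4} = \frac{\left(4 C o - 30\right) \left(-13\right)}{4} = \frac{\left(-30 + 4 C o\right) \left(-13\right)}{4} = \frac{390 - 52 C o}{4} = \frac{195}{2} - 13 C o$)
$\frac{-4281 + d{\left(Q,-68 \right)}}{-4509 - 4316} = \frac{-4281 + \left(\frac{195}{2} - - 884 i \sqrt{6}\right)}{-4509 - 4316} = \frac{-4281 + \left(\frac{195}{2} + 884 i \sqrt{6}\right)}{-8825} = \left(- \frac{8367}{2} + 884 i \sqrt{6}\right) \left(- \frac{1}{8825}\right) = \frac{8367}{17650} - \frac{884 i \sqrt{6}}{8825}$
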